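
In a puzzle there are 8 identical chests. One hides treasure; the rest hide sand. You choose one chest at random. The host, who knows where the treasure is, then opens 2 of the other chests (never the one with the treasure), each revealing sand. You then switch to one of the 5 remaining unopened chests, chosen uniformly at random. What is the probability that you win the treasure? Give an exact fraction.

Your original chest holds the treasure with probability 1/8, so the other 7 collectively hold it with probability 7/8.
The host can always find 2 empty chests to open, so the reveals don't change that 7/8; it is now spread over the 5 remaining unopened chests.
P(win by switching) = (7/8) · (1/5) = 7/40.

7/40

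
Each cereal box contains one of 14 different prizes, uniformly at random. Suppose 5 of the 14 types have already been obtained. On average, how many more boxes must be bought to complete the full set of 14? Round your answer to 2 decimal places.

39.61

Starting from 5 distinct types, each trial gives a new one with probability (14−i)/14 when i types are held, so the wait for the next new type is 14/(14−i).
E = 14/9 + 14/8 + 14/7 + 14/6 + 14/5 + 14/4 + 14/3 + 14/2 + 14/1 = 7129/180 ≈ 39.61.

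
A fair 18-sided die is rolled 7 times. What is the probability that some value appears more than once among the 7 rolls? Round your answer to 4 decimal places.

0.7380

P(all 7 different) = 18/18 · 17/18 · ··· · 12/18 ≈ 0.2620.
P(at least two equal) = 1 − 0.2620 = 0.7380.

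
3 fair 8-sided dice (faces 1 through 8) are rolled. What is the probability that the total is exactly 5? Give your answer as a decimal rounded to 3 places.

0.012

There are 8^3 = 512 equally likely outcomes.
The number of ordered 3-tuples from {1,…,8} summing to 5 is 6.
P(sum = 5) = 6/512 = 3/256 ≈ 0.012.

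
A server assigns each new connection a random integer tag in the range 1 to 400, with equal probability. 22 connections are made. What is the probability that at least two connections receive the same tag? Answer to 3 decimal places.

It's easier to compute the probability that all 22 are distinct.
P(all distinct) = 400/400 · 399/400 · ··· · 379/400 ≈ 0.555.
So the probability of at least one match is 1 − 0.555 = 0.445.

0.445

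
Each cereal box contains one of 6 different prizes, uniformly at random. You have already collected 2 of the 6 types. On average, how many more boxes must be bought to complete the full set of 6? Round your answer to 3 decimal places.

Starting from 2 distinct types, each trial gives a new one with probability (6−i)/6 when i types are held, so the wait for the next new type is 6/(6−i).
E = 6/4 + 6/3 + 6/2 + 6/1 = 25/2 ≈ 12.500.

12.500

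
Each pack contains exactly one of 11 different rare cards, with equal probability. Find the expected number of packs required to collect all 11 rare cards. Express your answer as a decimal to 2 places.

After i distinct types are collected, each trial gives a new one with probability (11−i)/11, so the expected wait for the next new type is 11/(11−i).
E = 11/11 + 11/10 + 11/9 + 11/8 + 11/7 + 11/6 + 11/5 + 11/4 + 11/3 + 11/2 + 11/1 = 83711/2520 ≈ 33.22.

33.22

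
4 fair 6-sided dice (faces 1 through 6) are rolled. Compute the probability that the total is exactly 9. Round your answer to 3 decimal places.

There are 6^4 = 1296 equally likely outcomes.
The number of ordered 4-tuples from {1,…,6} summing to 9 is 56.
P(sum = 9) = 56/1296 = 7/162 ≈ 0.043.

0.043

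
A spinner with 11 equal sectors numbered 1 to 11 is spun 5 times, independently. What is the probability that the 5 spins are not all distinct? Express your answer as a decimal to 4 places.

0.6558

P(all 5 different) = 11/11 · 10/11 · ··· · 7/11 ≈ 0.3442.
P(at least two equal) = 1 − 0.3442 = 0.6558.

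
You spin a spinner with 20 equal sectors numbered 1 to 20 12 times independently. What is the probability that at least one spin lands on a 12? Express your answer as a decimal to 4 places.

P(no spin lands on a 12) = (19/20)^12 ≈ 0.5404.
P(at least one) = 1 − 0.5404 = 0.4596.

0.4596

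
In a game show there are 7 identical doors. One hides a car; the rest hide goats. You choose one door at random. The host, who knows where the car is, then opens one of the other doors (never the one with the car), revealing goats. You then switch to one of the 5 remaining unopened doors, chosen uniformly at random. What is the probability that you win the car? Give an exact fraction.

Your original door holds the car with probability 1/7, so the other 6 collectively hold it with probability 6/7.
The host can always find an empty door to open, so this doesn't change that 6/7; it is now spread over the 5 remaining unopened doors.
P(win by switching) = (6/7) · (1/5) = 6/35.

6/35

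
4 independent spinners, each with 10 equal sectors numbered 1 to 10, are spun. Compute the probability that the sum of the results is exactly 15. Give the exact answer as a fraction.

87/2500

There are 10^4 = 10000 equally likely outcomes.
The number of ordered 4-tuples from {1,…,10} summing to 15 is 348.
P(sum = 15) = 348/10000 = 87/2500.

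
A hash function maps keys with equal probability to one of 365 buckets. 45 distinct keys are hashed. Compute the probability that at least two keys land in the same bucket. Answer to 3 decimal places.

It's easier to compute the probability that all 45 are distinct.
P(all distinct) = 365/365 · 364/365 · ··· · 321/365 ≈ 0.059.
So the probability of at least one match is 1 − 0.059 = 0.941.

0.941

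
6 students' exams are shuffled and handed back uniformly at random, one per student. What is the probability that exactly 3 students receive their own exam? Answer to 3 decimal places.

0.056

Choose which 3 of the 6 are fixed: C(6,3) = 20 ways.
The remaining 3 must have no fixed point: D(3) = 2.
P = 20·2/720 = 1/18 ≈ 0.056.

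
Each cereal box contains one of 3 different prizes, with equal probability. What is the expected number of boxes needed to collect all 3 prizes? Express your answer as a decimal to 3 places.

5.500

After i distinct types are collected, each trial gives a new one with probability (3−i)/3, so the expected wait for the next new type is 3/(3−i).
E = 3/3 + 3/2 + 3/1 = 11/2 ≈ 5.500.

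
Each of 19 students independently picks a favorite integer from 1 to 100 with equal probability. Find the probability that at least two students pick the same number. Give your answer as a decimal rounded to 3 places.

0.839

It's easier to compute the probability that all 19 are distinct.
P(all distinct) = 100/100 · 99/100 · ··· · 82/100 ≈ 0.161.
So the probability of at least one match is 1 − 0.161 = 0.839.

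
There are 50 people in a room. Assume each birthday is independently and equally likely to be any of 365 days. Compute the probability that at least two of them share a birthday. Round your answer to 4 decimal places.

0.9704

It's easier to compute the probability that all 50 are distinct.
P(all distinct) = 365/365 · 364/365 · ··· · 316/365 ≈ 0.0296.
So the probability of at least one match is 1 − 0.0296 = 0.9704.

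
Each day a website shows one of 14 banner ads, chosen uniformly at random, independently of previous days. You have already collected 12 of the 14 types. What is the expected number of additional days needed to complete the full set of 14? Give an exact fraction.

21

Starting from 12 distinct types, each trial gives a new one with probability (14−i)/14 when i types are held, so the wait for the next new type is 14/(14−i).
E = 14/2 + 14/1 = 21.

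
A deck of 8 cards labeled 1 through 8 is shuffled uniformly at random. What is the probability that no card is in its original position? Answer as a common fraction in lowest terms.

This is the derangement probability: permutations of 8 with no fixed point.
D(8) = 8! · (1 − 1/1! + 1/2! − ··· + (−1)^8/8!) = 14833.
P = 14833/40320 = 2119/5760.

2119/5760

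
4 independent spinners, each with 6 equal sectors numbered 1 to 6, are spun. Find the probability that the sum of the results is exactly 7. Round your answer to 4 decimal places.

0.0154

There are 6^4 = 1296 equally likely outcomes.
The number of ordered 4-tuples from {1,…,6} summing to 7 is 20.
P(sum = 7) = 20/1296 = 5/324 ≈ 0.0154.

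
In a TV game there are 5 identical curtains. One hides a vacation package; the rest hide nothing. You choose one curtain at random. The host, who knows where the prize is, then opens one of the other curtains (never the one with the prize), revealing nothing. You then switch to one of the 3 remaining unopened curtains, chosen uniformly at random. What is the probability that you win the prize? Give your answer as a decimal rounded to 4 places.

0.2667

Your original curtain holds the prize with probability 1/5, so the other 4 collectively hold it with probability 4/5.
The host can always find an empty curtain to open, so this doesn't change that 4/5; it is now spread over the 3 remaining unopened curtains.
P(win by switching) = (4/5) · (1/3) = 4/15 ≈ 0.2667.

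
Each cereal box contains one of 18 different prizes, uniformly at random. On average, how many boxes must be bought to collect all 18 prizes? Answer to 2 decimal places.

After i distinct types are collected, each trial gives a new one with probability (18−i)/18, so the expected wait for the next new type is 18/(18−i).
E = 18/18 + 18/17 + 18/16 + 18/15 + 18/14 + 18/13 + 18/12 + 18/11 + 18/10 + 18/9 + 18/8 + 18/7 + 18/6 + 18/5 + 18/4 + 18/3 + 18/2 + 18/1 = 42822903/680680 ≈ 62.91.

62.91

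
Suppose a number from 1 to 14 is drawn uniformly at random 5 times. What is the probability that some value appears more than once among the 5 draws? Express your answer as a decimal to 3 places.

P(all 5 different) = 14/14 · 13/14 · ··· · 10/14 ≈ 0.447.
P(at least two equal) = 1 − 0.447 = 0.553.

0.553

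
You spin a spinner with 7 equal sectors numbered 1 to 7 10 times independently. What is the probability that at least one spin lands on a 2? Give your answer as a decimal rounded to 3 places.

0.786

P(no spin lands on a 2) = (6/7)^10 ≈ 0.214.
P(at least one) = 1 − 0.214 = 0.786.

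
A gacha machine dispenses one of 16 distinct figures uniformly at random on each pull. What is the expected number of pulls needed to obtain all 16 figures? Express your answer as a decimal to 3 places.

After i distinct types are collected, each trial gives a new one with probability (16−i)/16, so the expected wait for the next new type is 16/(16−i).
E = 16/16 + 16/15 + 16/14 + 16/13 + 16/12 + 16/11 + 16/10 + 16/9 + 16/8 + 16/7 + 16/6 + 16/5 + 16/4 + 16/3 + 16/2 + 16/1 = 2436559/45045 ≈ 54.092.

54.092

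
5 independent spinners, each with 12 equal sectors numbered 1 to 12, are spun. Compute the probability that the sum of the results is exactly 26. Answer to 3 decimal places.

0.036

There are 12^5 = 248832 equally likely outcomes.
The number of ordered 5-tuples from {1,…,12} summing to 26 is 9075.
P(sum = 26) = 9075/248832 = 3025/82944 ≈ 0.036.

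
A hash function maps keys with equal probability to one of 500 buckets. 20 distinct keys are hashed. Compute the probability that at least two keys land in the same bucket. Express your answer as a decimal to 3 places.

0.320

It's easier to compute the probability that all 20 are distinct.
P(all distinct) = 500/500 · 499/500 · ··· · 481/500 ≈ 0.680.
So the probability of at least one match is 1 − 0.680 = 0.320.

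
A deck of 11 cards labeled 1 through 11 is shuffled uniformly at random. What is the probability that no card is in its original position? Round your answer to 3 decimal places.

This is the derangement probability: permutations of 11 with no fixed point.
D(11) = 11! · (1 − 1/1! + 1/2! − ··· + (−1)^11/11!) = 14684570.
P = 14684570/39916800 = 1468457/3991680 ≈ 0.368.

0.368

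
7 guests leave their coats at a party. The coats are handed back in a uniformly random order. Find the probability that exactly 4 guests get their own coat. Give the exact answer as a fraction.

1/72

Choose which 4 of the 7 are fixed: C(7,4) = 35 ways.
The remaining 3 must have no fixed point: D(3) = 2.
P = 35·2/5040 = 1/72.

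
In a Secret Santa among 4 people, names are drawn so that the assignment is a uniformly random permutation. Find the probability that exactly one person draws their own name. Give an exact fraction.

1/3

Choose which one is fixed: C(4,1) = 4 ways.
The remaining 3 must have no fixed point: D(3) = 2.
P = 4·2/24 = 1/3.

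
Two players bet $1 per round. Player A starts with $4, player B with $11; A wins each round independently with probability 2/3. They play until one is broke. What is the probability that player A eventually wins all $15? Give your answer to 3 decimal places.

0.938

Let r = q/p = (1/3)/(2/3) = 1/2. The recurrence P(i) = p·P(i+1) + q·P(i−1) with P(0)=0, P(15)=1 gives P(i) = (1 − r^i)/(1 − r^15).
P(4) = (1 − (1/2)^4) / (1 − (1/2)^15) = 30720/32767 ≈ 0.938.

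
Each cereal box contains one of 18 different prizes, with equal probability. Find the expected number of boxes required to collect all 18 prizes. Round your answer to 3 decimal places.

62.912

After i distinct types are collected, each trial gives a new one with probability (18−i)/18, so the expected wait for the next new type is 18/(18−i).
E = 18/18 + 18/17 + 18/16 + 18/15 + 18/14 + 18/13 + 18/12 + 18/11 + 18/10 + 18/9 + 18/8 + 18/7 + 18/6 + 18/5 + 18/4 + 18/3 + 18/2 + 18/1 = 42822903/680680 ≈ 62.912.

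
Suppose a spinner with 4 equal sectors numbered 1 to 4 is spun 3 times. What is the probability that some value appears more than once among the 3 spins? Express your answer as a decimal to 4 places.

P(all 3 different) = 4/4 · 3/4 · ··· · 2/4 ≈ 0.3750.
P(at least two equal) = 1 − 0.3750 = 0.6250.

0.6250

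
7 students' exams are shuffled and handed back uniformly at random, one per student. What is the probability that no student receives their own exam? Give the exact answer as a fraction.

This is the derangement probability: permutations of 7 with no fixed point.
D(7) = 7! · (1 − 1/1! + 1/2! − ··· + (−1)^7/7!) = 1854.
P = 1854/5040 = 103/280.

103/280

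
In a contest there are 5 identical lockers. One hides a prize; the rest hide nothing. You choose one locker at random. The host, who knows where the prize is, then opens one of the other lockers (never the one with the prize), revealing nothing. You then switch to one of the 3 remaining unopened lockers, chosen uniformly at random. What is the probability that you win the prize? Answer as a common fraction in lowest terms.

4/15

Your original locker holds the prize with probability 1/5, so the other 4 collectively hold it with probability 4/5.
The host can always find an empty locker to open, so this doesn't change that 4/5; it is now spread over the 3 remaining unopened lockers.
P(win by switching) = (4/5) · (1/3) = 4/15.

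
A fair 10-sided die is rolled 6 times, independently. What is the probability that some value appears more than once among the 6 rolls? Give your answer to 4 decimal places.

P(all 6 different) = 10/10 · 9/10 · ··· · 5/10 ≈ 0.1512.
P(at least two equal) = 1 − 0.1512 = 0.8488.

0.8488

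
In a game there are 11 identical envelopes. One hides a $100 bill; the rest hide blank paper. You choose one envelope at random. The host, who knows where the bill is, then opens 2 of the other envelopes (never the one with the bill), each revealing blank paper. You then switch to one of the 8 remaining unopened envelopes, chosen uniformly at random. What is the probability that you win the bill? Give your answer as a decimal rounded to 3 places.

0.114

Your original envelope holds the bill with probability 1/11, so the other 10 collectively hold it with probability 10/11.
The host can always find 2 empty envelopes to open, so the reveals don't change that 10/11; it is now spread over the 8 remaining unopened envelopes.
P(win by switching) = (10/11) · (1/8) = 5/44 ≈ 0.114.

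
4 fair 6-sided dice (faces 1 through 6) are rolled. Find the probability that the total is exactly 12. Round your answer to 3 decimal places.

0.096

There are 6^4 = 1296 equally likely outcomes.
The number of ordered 4-tuples from {1,…,6} summing to 12 is 125.
P(sum = 12) = 125/1296 ≈ 0.096.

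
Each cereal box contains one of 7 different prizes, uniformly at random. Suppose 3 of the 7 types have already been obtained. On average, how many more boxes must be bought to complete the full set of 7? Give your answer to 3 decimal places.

Starting from 3 distinct types, each trial gives a new one with probability (7−i)/7 when i types are held, so the wait for the next new type is 7/(7−i).
E = 7/4 + 7/3 + 7/2 + 7/1 = 175/12 ≈ 14.583.

14.583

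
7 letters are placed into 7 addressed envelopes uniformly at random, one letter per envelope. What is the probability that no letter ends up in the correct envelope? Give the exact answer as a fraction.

This is the derangement probability: permutations of 7 with no fixed point.
D(7) = 7! · (1 − 1/1! + 1/2! − ··· + (−1)^7/7!) = 1854.
P = 1854/5040 = 103/280.

103/280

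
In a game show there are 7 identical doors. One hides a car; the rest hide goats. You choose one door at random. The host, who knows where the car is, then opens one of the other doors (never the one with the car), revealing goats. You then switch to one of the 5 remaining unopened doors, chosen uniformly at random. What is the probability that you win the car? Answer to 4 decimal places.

0.1714

Your original door holds the car with probability 1/7, so the other 6 collectively hold it with probability 6/7.
The host can always find an empty door to open, so this doesn't change that 6/7; it is now spread over the 5 remaining unopened doors.
P(win by switching) = (6/7) · (1/5) = 6/35 ≈ 0.1714.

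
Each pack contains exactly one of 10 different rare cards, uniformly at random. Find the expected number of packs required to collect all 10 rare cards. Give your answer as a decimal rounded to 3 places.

After i distinct types are collected, each trial gives a new one with probability (10−i)/10, so the expected wait for the next new type is 10/(10−i).
E = 10/10 + 10/9 + 10/8 + 10/7 + 10/6 + 10/5 + 10/4 + 10/3 + 10/2 + 10/1 = 7381/252 ≈ 29.290.

29.290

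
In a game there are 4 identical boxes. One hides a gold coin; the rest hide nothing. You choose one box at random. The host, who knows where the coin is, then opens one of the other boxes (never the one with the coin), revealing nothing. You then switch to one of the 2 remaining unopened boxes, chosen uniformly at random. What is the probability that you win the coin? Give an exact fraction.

Your original box holds the coin with probability 1/4, so the other 3 collectively hold it with probability 3/4.
The host can always find an empty box to open, so this doesn't change that 3/4; it is now spread over the 2 remaining unopened boxes.
P(win by switching) = (3/4) · (1/2) = 3/8.

3/8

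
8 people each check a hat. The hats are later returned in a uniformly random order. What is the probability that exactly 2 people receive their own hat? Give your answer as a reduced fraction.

53/288

Choose which 2 of the 8 are fixed: C(8,2) = 28 ways.
The remaining 6 must have no fixed point: D(6) = 265.
P = 28·265/40320 = 53/288.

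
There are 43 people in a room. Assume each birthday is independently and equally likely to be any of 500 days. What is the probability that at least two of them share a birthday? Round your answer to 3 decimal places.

It's easier to compute the probability that all 43 are distinct.
P(all distinct) = 500/500 · 499/500 · ··· · 458/500 ≈ 0.156.
So the probability of at least one match is 1 − 0.156 = 0.844.

0.844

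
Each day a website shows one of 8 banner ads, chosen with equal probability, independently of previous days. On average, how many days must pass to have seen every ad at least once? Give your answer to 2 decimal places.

After i distinct types are collected, each trial gives a new one with probability (8−i)/8, so the expected wait for the next new type is 8/(8−i).
E = 8/8 + 8/7 + 8/6 + 8/5 + 8/4 + 8/3 + 8/2 + 8/1 = 761/35 ≈ 21.74.

21.74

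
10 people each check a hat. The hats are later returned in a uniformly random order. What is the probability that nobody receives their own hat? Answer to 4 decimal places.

This is the derangement probability: permutations of 10 with no fixed point.
D(10) = 10! · (1 − 1/1! + 1/2! − ··· + (−1)^10/10!) = 1334961.
P = 1334961/3628800 = 16481/44800 ≈ 0.3679.

0.3679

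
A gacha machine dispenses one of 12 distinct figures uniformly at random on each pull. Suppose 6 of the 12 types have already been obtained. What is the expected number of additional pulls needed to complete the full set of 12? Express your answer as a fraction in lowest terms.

Starting from 6 distinct types, each trial gives a new one with probability (12−i)/12 when i types are held, so the wait for the next new type is 12/(12−i).
E = 12/6 + 12/5 + 12/4 + 12/3 + 12/2 + 12/1 = 147/5.

147/5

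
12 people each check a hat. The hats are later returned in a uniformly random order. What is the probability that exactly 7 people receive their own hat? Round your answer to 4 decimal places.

0.0001

Choose which 7 of the 12 are fixed: C(12,7) = 792 ways.
The remaining 5 must have no fixed point: D(5) = 44.
P = 792·44/479001600 = 11/151200 ≈ 0.0001.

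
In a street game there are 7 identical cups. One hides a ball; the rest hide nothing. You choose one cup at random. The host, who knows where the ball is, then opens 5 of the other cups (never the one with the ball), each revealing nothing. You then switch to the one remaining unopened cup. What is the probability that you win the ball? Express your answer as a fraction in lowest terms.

Your original cup holds the ball with probability 1/7, so the other 6 collectively hold it with probability 6/7.
The host can always find 5 empty cups to open, so the reveals don't change that 6/7; it is now spread over the 1 remaining unopened cup.
P(win by switching) = (6/7) · (1/1) = 6/7.

6/7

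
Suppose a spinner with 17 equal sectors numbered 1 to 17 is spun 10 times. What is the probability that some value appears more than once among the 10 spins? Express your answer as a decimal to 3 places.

0.965

P(all 10 different) = 17/17 · 16/17 · ··· · 8/17 ≈ 0.035.
P(at least two equal) = 1 − 0.035 = 0.965.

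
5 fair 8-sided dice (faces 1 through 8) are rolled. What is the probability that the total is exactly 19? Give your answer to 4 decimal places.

0.0613

There are 8^5 = 32768 equally likely outcomes.
The number of ordered 5-tuples from {1,…,8} summing to 19 is 2010.
P(sum = 19) = 2010/32768 = 1005/16384 ≈ 0.0613.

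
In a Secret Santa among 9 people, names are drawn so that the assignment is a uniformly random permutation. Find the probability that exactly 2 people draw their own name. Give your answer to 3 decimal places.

Choose which 2 of the 9 are fixed: C(9,2) = 36 ways.
The remaining 7 must have no fixed point: D(7) = 1854.
P = 36·1854/362880 = 103/560 ≈ 0.184.

0.184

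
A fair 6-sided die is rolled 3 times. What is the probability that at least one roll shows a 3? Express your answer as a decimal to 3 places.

P(no roll shows a 3) = (5/6)^3 ≈ 0.579.
P(at least one) = 1 − 0.579 = 0.421.

0.421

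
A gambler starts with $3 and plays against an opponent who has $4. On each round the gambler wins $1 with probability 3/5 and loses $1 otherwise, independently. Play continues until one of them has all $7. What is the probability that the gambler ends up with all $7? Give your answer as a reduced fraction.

1539/2059

Let r = q/p = (2/5)/(3/5) = 2/3. The recurrence P(i) = p·P(i+1) + q·P(i−1) with P(0)=0, P(7)=1 gives P(i) = (1 − r^i)/(1 − r^7).
P(3) = (1 − (2/3)^3) / (1 − (2/3)^7) = 1539/2059.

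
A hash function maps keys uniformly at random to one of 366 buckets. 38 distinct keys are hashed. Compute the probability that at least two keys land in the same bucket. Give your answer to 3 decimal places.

0.863

It's easier to compute the probability that all 38 are distinct.
P(all distinct) = 366/366 · 365/366 · ··· · 329/366 ≈ 0.137.
So the probability of at least one match is 1 − 0.137 = 0.863.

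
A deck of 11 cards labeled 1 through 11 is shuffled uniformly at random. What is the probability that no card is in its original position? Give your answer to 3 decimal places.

0.368

This is the derangement probability: permutations of 11 with no fixed point.
D(11) = 11! · (1 − 1/1! + 1/2! − ··· + (−1)^11/11!) = 14684570.
P = 14684570/39916800 = 1468457/3991680 ≈ 0.368.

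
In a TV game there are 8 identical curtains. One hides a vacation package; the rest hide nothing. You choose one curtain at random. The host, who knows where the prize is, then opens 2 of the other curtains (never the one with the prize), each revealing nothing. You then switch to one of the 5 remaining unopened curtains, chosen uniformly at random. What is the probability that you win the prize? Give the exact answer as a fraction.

7/40

Your original curtain holds the prize with probability 1/8, so the other 7 collectively hold it with probability 7/8.
The host can always find 2 empty curtains to open, so the reveals don't change that 7/8; it is now spread over the 5 remaining unopened curtains.
P(win by switching) = (7/8) · (1/5) = 7/40.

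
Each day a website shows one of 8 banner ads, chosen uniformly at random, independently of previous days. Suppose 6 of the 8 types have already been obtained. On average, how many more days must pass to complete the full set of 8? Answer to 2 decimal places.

Starting from 6 distinct types, each trial gives a new one with probability (8−i)/8 when i types are held, so the wait for the next new type is 8/(8−i).
E = 8/2 + 8/1 = 12 ≈ 12.00.

12.00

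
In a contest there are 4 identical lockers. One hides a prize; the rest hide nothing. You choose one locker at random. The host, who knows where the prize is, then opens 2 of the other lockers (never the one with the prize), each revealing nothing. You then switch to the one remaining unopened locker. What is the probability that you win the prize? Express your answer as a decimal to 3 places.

Your original locker holds the prize with probability 1/4, so the other 3 collectively hold it with probability 3/4.
The host can always find 2 empty lockers to open, so the reveals don't change that 3/4; it is now spread over the 1 remaining unopened locker.
P(win by switching) = (3/4) · (1/1) = 3/4 ≈ 0.750.

0.750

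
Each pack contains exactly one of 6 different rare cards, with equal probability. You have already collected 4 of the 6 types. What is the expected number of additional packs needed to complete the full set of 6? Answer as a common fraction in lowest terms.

9

Starting from 4 distinct types, each trial gives a new one with probability (6−i)/6 when i types are held, so the wait for the next new type is 6/(6−i).
E = 6/2 + 6/1 = 9.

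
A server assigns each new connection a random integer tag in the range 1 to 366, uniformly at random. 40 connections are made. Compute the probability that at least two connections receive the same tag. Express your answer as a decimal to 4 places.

It's easier to compute the probability that all 40 are distinct.
P(all distinct) = 366/366 · 365/366 · ··· · 327/366 ≈ 0.1095.
So the probability of at least one match is 1 − 0.1095 = 0.8905.

0.8905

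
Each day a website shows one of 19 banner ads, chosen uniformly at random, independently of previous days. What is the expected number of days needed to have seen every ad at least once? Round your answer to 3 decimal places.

After i distinct types are collected, each trial gives a new one with probability (19−i)/19, so the expected wait for the next new type is 19/(19−i).
E = 19/19 + 19/18 + 19/17 + 19/16 + 19/15 + 19/14 + 19/13 + 19/12 + 19/11 + 19/10 + 19/9 + 19/8 + 19/7 + 19/6 + 19/5 + 19/4 + 19/3 + 19/2 + 19/1 = 275295799/4084080 ≈ 67.407.

67.407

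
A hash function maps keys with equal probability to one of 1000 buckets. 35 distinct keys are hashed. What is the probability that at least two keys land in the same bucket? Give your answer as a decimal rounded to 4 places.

0.4523

It's easier to compute the probability that all 35 are distinct.
P(all distinct) = 1000/1000 · 999/1000 · ··· · 966/1000 ≈ 0.5477.
So the probability of at least one match is 1 − 0.5477 = 0.4523.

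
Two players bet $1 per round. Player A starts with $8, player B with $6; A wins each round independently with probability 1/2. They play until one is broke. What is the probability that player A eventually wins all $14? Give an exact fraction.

4/7

With a fair step, P(i) = ½P(i−1) + ½P(i+1) with P(0)=0, P(14)=1 has the linear solution P(i) = i/14.
P(8) = 8/14 = 4/7.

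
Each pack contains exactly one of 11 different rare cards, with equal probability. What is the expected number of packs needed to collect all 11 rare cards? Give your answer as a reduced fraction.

After i distinct types are collected, each trial gives a new one with probability (11−i)/11, so the expected wait for the next new type is 11/(11−i).
E = 11/11 + 11/10 + 11/9 + 11/8 + 11/7 + 11/6 + 11/5 + 11/4 + 11/3 + 11/2 + 11/1 = 83711/2520.

83711/2520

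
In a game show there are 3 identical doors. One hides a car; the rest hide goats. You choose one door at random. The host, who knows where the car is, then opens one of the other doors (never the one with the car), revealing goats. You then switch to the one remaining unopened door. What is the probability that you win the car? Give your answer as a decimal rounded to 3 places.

Your original door holds the car with probability 1/3, so the other 2 collectively hold it with probability 2/3.
The host can always find an empty door to open, so this doesn't change that 2/3; it is now spread over the 1 remaining unopened door.
P(win by switching) = (2/3) · (1/1) = 2/3 ≈ 0.667.

0.667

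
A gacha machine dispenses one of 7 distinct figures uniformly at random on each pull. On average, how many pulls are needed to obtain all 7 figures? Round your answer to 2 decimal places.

After i distinct types are collected, each trial gives a new one with probability (7−i)/7, so the expected wait for the next new type is 7/(7−i).
E = 7/7 + 7/6 + 7/5 + 7/4 + 7/3 + 7/2 + 7/1 = 363/20 ≈ 18.15.

18.15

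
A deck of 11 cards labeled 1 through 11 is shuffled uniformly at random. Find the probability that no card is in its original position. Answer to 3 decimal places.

0.368

This is the derangement probability: permutations of 11 with no fixed point.
D(11) = 11! · (1 − 1/1! + 1/2! − ··· + (−1)^11/11!) = 14684570.
P = 14684570/39916800 = 1468457/3991680 ≈ 0.368.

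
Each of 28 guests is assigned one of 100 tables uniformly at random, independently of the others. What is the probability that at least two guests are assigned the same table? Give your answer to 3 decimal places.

0.985

It's easier to compute the probability that all 28 are distinct.
P(all distinct) = 100/100 · 99/100 · ··· · 73/100 ≈ 0.015.
So the probability of at least one match is 1 − 0.015 = 0.985.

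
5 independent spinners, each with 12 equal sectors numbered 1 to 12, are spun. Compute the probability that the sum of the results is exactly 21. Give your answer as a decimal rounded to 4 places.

0.0181

There are 12^5 = 248832 equally likely outcomes.
The number of ordered 5-tuples from {1,…,12} summing to 21 is 4495.
P(sum = 21) = 4495/248832 ≈ 0.0181.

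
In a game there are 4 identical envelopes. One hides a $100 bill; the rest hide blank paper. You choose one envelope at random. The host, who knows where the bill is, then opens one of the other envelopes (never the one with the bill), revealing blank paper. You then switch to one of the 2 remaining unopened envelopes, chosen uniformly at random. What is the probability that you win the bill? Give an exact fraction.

3/8

Your original envelope holds the bill with probability 1/4, so the other 3 collectively hold it with probability 3/4.
The host can always find an empty envelope to open, so this doesn't change that 3/4; it is now spread over the 2 remaining unopened envelopes.
P(win by switching) = (3/4) · (1/2) = 3/8.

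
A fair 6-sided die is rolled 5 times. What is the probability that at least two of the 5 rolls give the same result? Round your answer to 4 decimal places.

0.9074

P(all 5 different) = 6/6 · 5/6 · ··· · 2/6 ≈ 0.0926.
P(at least two equal) = 1 − 0.0926 = 0.9074.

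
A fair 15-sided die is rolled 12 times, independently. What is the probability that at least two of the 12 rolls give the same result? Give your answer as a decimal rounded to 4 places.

P(all 12 different) = 15/15 · 14/15 · ··· · 4/15 ≈ 0.0017.
P(at least two equal) = 1 − 0.0017 = 0.9983.

0.9983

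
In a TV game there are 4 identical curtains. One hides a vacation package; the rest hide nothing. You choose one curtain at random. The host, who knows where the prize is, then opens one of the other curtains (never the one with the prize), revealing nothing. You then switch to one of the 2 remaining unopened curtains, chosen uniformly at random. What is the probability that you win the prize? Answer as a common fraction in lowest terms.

3/8

Your original curtain holds the prize with probability 1/4, so the other 3 collectively hold it with probability 3/4.
The host can always find an empty curtain to open, so this doesn't change that 3/4; it is now spread over the 2 remaining unopened curtains.
P(win by switching) = (3/4) · (1/2) = 3/8.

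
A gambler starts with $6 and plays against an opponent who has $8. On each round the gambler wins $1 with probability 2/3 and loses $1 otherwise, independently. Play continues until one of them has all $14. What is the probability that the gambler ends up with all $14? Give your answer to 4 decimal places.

0.9844

Let r = q/p = (1/3)/(2/3) = 1/2. The recurrence P(i) = p·P(i+1) + q·P(i−1) with P(0)=0, P(14)=1 gives P(i) = (1 − r^i)/(1 − r^14).
P(6) = (1 − (1/2)^6) / (1 − (1/2)^14) = 5376/5461 ≈ 0.9844.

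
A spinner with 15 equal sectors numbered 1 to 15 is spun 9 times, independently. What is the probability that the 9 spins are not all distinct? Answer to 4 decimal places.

P(all 9 different) = 15/15 · 14/15 · ··· · 7/15 ≈ 0.0472.
P(at least two equal) = 1 − 0.0472 = 0.9528.

0.9528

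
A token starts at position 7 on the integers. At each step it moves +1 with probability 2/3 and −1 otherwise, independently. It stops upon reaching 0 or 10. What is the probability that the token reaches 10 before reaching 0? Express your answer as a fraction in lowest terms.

1016/1023

Let r = q/p = (1/3)/(2/3) = 1/2. The recurrence P(i) = p·P(i+1) + q·P(i−1) with P(0)=0, P(10)=1 gives P(i) = (1 − r^i)/(1 − r^10).
P(7) = (1 − (1/2)^7) / (1 − (1/2)^10) = 1016/1023.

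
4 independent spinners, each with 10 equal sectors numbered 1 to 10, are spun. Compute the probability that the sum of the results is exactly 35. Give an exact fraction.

There are 10^4 = 10000 equally likely outcomes.
The number of ordered 4-tuples from {1,…,10} summing to 35 is 56.
P(sum = 35) = 56/10000 = 7/1250.

7/1250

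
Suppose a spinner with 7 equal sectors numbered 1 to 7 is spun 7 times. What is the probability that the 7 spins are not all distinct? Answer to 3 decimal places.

0.994

P(all 7 different) = 7/7 · 6/7 · ··· · 1/7 ≈ 0.006.
P(at least two equal) = 1 − 0.006 = 0.994.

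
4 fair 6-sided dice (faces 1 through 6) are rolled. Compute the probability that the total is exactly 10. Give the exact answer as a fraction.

There are 6^4 = 1296 equally likely outcomes.
The number of ordered 4-tuples from {1,…,6} summing to 10 is 80.
P(sum = 10) = 80/1296 = 5/81.

5/81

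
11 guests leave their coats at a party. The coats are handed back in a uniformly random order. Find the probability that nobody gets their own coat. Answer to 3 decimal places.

This is the derangement probability: permutations of 11 with no fixed point.
D(11) = 11! · (1 − 1/1! + 1/2! − ··· + (−1)^11/11!) = 14684570.
P = 14684570/39916800 = 1468457/3991680 ≈ 0.368.

0.368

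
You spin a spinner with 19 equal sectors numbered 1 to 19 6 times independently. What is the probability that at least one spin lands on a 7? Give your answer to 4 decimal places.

0.2770

P(no spin lands on a 7) = (18/19)^6 ≈ 0.7230.
P(at least one) = 1 − 0.7230 = 0.2770.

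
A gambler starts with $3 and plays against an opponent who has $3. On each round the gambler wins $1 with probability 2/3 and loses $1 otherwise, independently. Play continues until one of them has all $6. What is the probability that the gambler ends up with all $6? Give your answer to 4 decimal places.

Let r = q/p = (1/3)/(2/3) = 1/2. The recurrence P(i) = p·P(i+1) + q·P(i−1) with P(0)=0, P(6)=1 gives P(i) = (1 − r^i)/(1 − r^6).
P(3) = (1 − (1/2)^3) / (1 − (1/2)^6) = 8/9 ≈ 0.8889.

0.8889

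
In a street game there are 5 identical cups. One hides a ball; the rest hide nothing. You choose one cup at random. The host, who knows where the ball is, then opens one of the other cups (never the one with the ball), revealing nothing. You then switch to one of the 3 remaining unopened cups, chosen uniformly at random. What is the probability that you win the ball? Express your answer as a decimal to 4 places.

0.2667

Your original cup holds the ball with probability 1/5, so the other 4 collectively hold it with probability 4/5.
The host can always find an empty cup to open, so this doesn't change that 4/5; it is now spread over the 3 remaining unopened cups.
P(win by switching) = (4/5) · (1/3) = 4/15 ≈ 0.2667.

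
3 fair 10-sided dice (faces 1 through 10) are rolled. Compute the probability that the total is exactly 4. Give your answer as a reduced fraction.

There are 10^3 = 1000 equally likely outcomes.
The number of ordered 3-tuples from {1,…,10} summing to 4 is 3.
P(sum = 4) = 3/1000.

3/1000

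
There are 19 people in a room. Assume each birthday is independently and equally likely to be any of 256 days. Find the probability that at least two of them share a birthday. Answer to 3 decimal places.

It's easier to compute the probability that all 19 are distinct.
P(all distinct) = 256/256 · 255/256 · ··· · 238/256 ≈ 0.504.
So the probability of at least one match is 1 − 0.504 = 0.496.

0.496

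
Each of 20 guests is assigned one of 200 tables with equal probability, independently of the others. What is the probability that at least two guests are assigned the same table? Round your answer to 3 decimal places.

It's easier to compute the probability that all 20 are distinct.
P(all distinct) = 200/200 · 199/200 · ··· · 181/200 ≈ 0.374.
So the probability of at least one match is 1 − 0.374 = 0.626.

0.626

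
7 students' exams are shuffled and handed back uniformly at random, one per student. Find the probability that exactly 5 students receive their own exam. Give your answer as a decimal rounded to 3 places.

Choose which 5 of the 7 are fixed: C(7,5) = 21 ways.
The remaining 2 must have no fixed point: D(2) = 1.
P = 21·1/5040 = 1/240 ≈ 0.004.

0.004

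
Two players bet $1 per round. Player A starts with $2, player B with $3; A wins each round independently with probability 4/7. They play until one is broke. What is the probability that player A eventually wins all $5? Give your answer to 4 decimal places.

Let r = q/p = (3/7)/(4/7) = 3/4. The recurrence P(i) = p·P(i+1) + q·P(i−1) with P(0)=0, P(5)=1 gives P(i) = (1 − r^i)/(1 − r^5).
P(2) = (1 − (3/4)^2) / (1 − (3/4)^5) = 448/781 ≈ 0.5736.

0.5736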